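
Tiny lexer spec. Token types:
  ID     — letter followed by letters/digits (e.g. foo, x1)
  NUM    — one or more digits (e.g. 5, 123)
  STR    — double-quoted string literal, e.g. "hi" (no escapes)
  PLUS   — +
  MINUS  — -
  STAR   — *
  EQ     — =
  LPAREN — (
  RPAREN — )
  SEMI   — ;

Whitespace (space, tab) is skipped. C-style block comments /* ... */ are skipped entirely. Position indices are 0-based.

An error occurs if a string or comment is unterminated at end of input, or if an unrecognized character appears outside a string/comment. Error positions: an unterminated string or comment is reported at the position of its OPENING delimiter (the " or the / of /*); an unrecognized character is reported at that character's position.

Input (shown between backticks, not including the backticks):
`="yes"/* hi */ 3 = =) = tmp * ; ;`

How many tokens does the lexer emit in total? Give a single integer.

pos=0: emit EQ '='
pos=1: enter STRING mode
pos=1: emit STR "yes" (now at pos=6)
pos=6: enter COMMENT mode (saw '/*')
exit COMMENT mode (now at pos=14)
pos=15: emit NUM '3' (now at pos=16)
pos=17: emit EQ '='
pos=19: emit EQ '='
pos=20: emit RPAREN ')'
pos=22: emit EQ '='
pos=24: emit ID 'tmp' (now at pos=27)
pos=28: emit STAR '*'
pos=30: emit SEMI ';'
pos=32: emit SEMI ';'
DONE. 11 tokens: [EQ, STR, NUM, EQ, EQ, RPAREN, EQ, ID, STAR, SEMI, SEMI]

Answer: 11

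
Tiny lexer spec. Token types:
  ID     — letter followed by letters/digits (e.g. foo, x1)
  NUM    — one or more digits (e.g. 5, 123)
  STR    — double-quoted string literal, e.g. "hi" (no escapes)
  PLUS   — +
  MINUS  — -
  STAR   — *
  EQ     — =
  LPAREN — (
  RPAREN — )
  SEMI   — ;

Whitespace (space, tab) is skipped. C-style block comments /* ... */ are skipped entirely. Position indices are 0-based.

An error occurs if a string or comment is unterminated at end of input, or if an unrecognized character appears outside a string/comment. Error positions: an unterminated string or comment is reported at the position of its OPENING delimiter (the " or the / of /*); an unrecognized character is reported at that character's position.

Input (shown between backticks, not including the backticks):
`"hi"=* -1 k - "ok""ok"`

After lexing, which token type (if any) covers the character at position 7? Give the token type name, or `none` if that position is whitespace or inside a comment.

pos=0: enter STRING mode
pos=0: emit STR "hi" (now at pos=4)
pos=4: emit EQ '='
pos=5: emit STAR '*'
pos=7: emit MINUS '-'
pos=8: emit NUM '1' (now at pos=9)
pos=10: emit ID 'k' (now at pos=11)
pos=12: emit MINUS '-'
pos=14: enter STRING mode
pos=14: emit STR "ok" (now at pos=18)
pos=18: enter STRING mode
pos=18: emit STR "ok" (now at pos=22)
DONE. 9 tokens: [STR, EQ, STAR, MINUS, NUM, ID, MINUS, STR, STR]
Position 7: char is '-' -> MINUS

Answer: MINUS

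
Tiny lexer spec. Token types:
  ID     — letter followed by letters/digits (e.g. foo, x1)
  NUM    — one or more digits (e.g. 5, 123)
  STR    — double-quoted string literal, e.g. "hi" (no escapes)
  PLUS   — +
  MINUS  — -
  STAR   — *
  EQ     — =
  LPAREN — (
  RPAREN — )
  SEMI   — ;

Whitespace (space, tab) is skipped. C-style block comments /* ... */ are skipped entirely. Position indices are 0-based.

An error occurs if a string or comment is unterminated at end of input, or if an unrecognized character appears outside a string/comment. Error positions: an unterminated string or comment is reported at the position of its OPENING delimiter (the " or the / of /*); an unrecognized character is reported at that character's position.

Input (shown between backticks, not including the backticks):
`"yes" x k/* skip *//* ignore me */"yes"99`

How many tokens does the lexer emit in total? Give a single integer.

pos=0: enter STRING mode
pos=0: emit STR "yes" (now at pos=5)
pos=6: emit ID 'x' (now at pos=7)
pos=8: emit ID 'k' (now at pos=9)
pos=9: enter COMMENT mode (saw '/*')
exit COMMENT mode (now at pos=19)
pos=19: enter COMMENT mode (saw '/*')
exit COMMENT mode (now at pos=34)
pos=34: enter STRING mode
pos=34: emit STR "yes" (now at pos=39)
pos=39: emit NUM '99' (now at pos=41)
DONE. 5 tokens: [STR, ID, ID, STR, NUM]

Answer: 5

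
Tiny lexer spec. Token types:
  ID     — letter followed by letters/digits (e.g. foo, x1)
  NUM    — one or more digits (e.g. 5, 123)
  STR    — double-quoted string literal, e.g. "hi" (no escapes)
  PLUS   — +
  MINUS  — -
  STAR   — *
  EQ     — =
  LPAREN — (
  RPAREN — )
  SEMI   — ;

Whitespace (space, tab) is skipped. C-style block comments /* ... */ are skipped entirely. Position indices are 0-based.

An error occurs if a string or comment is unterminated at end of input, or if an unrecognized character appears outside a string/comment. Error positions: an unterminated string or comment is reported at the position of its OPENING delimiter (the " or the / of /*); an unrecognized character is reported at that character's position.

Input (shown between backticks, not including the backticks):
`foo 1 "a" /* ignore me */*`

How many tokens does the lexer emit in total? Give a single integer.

pos=0: emit ID 'foo' (now at pos=3)
pos=4: emit NUM '1' (now at pos=5)
pos=6: enter STRING mode
pos=6: emit STR "a" (now at pos=9)
pos=10: enter COMMENT mode (saw '/*')
exit COMMENT mode (now at pos=25)
pos=25: emit STAR '*'
DONE. 4 tokens: [ID, NUM, STR, STAR]

Answer: 4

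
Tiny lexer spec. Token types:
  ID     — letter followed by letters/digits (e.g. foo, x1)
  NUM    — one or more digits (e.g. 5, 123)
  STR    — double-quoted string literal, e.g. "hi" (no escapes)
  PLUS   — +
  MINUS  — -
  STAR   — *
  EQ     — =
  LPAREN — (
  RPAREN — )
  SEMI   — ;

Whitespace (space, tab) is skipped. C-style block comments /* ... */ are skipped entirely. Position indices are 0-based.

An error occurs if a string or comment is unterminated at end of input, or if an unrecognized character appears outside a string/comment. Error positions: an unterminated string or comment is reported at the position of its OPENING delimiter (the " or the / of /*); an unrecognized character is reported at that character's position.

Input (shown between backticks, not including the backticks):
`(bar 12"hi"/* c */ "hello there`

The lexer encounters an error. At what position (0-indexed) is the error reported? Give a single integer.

pos=0: emit LPAREN '('
pos=1: emit ID 'bar' (now at pos=4)
pos=5: emit NUM '12' (now at pos=7)
pos=7: enter STRING mode
pos=7: emit STR "hi" (now at pos=11)
pos=11: enter COMMENT mode (saw '/*')
exit COMMENT mode (now at pos=18)
pos=19: enter STRING mode
pos=19: ERROR — unterminated string

Answer: 19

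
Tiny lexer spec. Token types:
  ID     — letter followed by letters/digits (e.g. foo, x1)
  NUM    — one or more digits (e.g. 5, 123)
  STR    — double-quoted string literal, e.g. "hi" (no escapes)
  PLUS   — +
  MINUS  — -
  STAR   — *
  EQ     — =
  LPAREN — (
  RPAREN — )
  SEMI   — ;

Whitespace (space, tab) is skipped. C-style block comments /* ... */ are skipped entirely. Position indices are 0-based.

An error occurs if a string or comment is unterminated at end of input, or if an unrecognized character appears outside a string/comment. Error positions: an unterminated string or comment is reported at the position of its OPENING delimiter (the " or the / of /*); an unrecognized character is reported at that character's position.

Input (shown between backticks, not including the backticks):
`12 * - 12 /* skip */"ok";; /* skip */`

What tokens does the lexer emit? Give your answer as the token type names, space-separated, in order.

Answer: NUM STAR MINUS NUM STR SEMI SEMI

Derivation:
pos=0: emit NUM '12' (now at pos=2)
pos=3: emit STAR '*'
pos=5: emit MINUS '-'
pos=7: emit NUM '12' (now at pos=9)
pos=10: enter COMMENT mode (saw '/*')
exit COMMENT mode (now at pos=20)
pos=20: enter STRING mode
pos=20: emit STR "ok" (now at pos=24)
pos=24: emit SEMI ';'
pos=25: emit SEMI ';'
pos=27: enter COMMENT mode (saw '/*')
exit COMMENT mode (now at pos=37)
DONE. 7 tokens: [NUM, STAR, MINUS, NUM, STR, SEMI, SEMI]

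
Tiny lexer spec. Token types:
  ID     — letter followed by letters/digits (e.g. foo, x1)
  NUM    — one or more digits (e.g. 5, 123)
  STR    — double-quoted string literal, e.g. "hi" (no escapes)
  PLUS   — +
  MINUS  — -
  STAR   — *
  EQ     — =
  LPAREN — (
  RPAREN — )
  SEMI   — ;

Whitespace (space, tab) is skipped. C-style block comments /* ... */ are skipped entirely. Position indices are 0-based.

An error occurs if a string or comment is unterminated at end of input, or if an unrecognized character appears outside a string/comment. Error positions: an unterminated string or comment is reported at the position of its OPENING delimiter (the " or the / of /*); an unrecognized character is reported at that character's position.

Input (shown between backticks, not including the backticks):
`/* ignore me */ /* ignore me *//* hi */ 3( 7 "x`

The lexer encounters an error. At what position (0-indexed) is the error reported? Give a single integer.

Answer: 45

Derivation:
pos=0: enter COMMENT mode (saw '/*')
exit COMMENT mode (now at pos=15)
pos=16: enter COMMENT mode (saw '/*')
exit COMMENT mode (now at pos=31)
pos=31: enter COMMENT mode (saw '/*')
exit COMMENT mode (now at pos=39)
pos=40: emit NUM '3' (now at pos=41)
pos=41: emit LPAREN '('
pos=43: emit NUM '7' (now at pos=44)
pos=45: enter STRING mode
pos=45: ERROR — unterminated string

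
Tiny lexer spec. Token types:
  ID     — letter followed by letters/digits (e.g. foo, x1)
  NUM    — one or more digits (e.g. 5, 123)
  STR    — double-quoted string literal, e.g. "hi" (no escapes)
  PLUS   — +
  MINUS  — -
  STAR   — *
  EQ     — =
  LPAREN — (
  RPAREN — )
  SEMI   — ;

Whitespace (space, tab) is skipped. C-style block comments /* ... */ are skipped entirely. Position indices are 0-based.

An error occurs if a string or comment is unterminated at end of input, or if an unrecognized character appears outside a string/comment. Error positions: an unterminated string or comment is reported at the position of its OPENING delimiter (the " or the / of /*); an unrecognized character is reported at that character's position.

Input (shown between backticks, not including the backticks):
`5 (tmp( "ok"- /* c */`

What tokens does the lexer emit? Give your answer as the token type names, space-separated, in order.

Answer: NUM LPAREN ID LPAREN STR MINUS

Derivation:
pos=0: emit NUM '5' (now at pos=1)
pos=2: emit LPAREN '('
pos=3: emit ID 'tmp' (now at pos=6)
pos=6: emit LPAREN '('
pos=8: enter STRING mode
pos=8: emit STR "ok" (now at pos=12)
pos=12: emit MINUS '-'
pos=14: enter COMMENT mode (saw '/*')
exit COMMENT mode (now at pos=21)
DONE. 6 tokens: [NUM, LPAREN, ID, LPAREN, STR, MINUS]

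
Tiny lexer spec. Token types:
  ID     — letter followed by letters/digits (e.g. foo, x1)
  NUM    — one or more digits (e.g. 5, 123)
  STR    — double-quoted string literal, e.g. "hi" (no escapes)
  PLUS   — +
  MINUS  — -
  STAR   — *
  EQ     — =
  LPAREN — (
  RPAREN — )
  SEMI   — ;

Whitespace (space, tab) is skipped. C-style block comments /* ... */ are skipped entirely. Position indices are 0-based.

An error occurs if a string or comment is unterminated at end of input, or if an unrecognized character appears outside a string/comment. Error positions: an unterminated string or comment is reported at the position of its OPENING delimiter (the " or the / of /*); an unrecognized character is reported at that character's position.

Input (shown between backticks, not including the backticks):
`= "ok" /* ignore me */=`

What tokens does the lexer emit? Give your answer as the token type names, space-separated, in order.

pos=0: emit EQ '='
pos=2: enter STRING mode
pos=2: emit STR "ok" (now at pos=6)
pos=7: enter COMMENT mode (saw '/*')
exit COMMENT mode (now at pos=22)
pos=22: emit EQ '='
DONE. 3 tokens: [EQ, STR, EQ]

Answer: EQ STR EQ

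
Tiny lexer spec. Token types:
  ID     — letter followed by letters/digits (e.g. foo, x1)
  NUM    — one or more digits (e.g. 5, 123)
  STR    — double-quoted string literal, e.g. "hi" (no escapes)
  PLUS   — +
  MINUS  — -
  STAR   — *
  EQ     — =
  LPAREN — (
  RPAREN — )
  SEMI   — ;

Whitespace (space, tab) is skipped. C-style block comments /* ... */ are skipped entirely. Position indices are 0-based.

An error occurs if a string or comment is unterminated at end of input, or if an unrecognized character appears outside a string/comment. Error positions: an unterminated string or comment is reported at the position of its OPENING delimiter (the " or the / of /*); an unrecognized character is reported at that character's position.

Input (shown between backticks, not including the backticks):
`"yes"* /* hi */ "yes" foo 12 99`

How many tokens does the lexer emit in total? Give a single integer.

Answer: 6

Derivation:
pos=0: enter STRING mode
pos=0: emit STR "yes" (now at pos=5)
pos=5: emit STAR '*'
pos=7: enter COMMENT mode (saw '/*')
exit COMMENT mode (now at pos=15)
pos=16: enter STRING mode
pos=16: emit STR "yes" (now at pos=21)
pos=22: emit ID 'foo' (now at pos=25)
pos=26: emit NUM '12' (now at pos=28)
pos=29: emit NUM '99' (now at pos=31)
DONE. 6 tokens: [STR, STAR, STR, ID, NUM, NUM]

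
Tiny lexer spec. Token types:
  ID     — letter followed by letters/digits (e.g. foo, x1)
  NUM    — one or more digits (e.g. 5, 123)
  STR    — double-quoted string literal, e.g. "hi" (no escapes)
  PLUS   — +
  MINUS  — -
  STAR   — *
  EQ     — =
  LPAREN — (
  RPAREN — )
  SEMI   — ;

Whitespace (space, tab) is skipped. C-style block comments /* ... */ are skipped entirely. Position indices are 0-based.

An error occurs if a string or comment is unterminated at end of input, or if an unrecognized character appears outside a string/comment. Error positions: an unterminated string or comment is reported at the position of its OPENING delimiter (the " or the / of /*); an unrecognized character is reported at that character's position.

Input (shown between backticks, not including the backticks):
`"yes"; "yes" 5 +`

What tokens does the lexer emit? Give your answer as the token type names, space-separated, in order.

Answer: STR SEMI STR NUM PLUS

Derivation:
pos=0: enter STRING mode
pos=0: emit STR "yes" (now at pos=5)
pos=5: emit SEMI ';'
pos=7: enter STRING mode
pos=7: emit STR "yes" (now at pos=12)
pos=13: emit NUM '5' (now at pos=14)
pos=15: emit PLUS '+'
DONE. 5 tokens: [STR, SEMI, STR, NUM, PLUS]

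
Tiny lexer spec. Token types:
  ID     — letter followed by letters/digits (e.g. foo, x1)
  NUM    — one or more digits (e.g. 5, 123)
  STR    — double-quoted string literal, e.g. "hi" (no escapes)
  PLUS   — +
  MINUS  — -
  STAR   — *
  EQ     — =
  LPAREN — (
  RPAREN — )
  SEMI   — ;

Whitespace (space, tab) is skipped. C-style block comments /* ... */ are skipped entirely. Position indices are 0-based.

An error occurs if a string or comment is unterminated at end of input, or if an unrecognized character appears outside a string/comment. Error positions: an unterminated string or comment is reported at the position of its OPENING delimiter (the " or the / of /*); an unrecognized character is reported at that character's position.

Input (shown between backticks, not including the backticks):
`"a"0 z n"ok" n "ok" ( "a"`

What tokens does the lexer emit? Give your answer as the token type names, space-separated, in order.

Answer: STR NUM ID ID STR ID STR LPAREN STR

Derivation:
pos=0: enter STRING mode
pos=0: emit STR "a" (now at pos=3)
pos=3: emit NUM '0' (now at pos=4)
pos=5: emit ID 'z' (now at pos=6)
pos=7: emit ID 'n' (now at pos=8)
pos=8: enter STRING mode
pos=8: emit STR "ok" (now at pos=12)
pos=13: emit ID 'n' (now at pos=14)
pos=15: enter STRING mode
pos=15: emit STR "ok" (now at pos=19)
pos=20: emit LPAREN '('
pos=22: enter STRING mode
pos=22: emit STR "a" (now at pos=25)
DONE. 9 tokens: [STR, NUM, ID, ID, STR, ID, STR, LPAREN, STR]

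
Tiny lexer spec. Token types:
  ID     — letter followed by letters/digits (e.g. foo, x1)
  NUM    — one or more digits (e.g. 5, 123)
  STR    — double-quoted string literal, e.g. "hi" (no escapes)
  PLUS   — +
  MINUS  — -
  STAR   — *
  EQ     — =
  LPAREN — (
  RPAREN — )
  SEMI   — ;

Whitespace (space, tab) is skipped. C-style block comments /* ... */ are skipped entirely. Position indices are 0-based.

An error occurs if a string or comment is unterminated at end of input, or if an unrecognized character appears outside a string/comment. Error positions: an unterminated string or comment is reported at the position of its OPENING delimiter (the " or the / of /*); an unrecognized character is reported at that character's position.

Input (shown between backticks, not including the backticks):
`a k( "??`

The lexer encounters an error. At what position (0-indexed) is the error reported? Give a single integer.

Answer: 5

Derivation:
pos=0: emit ID 'a' (now at pos=1)
pos=2: emit ID 'k' (now at pos=3)
pos=3: emit LPAREN '('
pos=5: enter STRING mode
pos=5: ERROR — unterminated string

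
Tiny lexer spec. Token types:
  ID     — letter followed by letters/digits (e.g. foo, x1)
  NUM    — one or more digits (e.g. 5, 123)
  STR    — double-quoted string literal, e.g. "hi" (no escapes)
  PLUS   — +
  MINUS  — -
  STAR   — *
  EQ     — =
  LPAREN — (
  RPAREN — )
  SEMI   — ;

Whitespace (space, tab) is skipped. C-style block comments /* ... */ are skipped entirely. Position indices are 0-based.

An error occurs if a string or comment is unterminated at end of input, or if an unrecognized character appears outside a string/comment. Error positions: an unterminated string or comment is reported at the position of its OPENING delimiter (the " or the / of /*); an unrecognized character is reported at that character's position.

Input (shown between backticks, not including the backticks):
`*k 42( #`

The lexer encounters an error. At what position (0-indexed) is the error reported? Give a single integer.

Answer: 7

Derivation:
pos=0: emit STAR '*'
pos=1: emit ID 'k' (now at pos=2)
pos=3: emit NUM '42' (now at pos=5)
pos=5: emit LPAREN '('
pos=7: ERROR — unrecognized char '#'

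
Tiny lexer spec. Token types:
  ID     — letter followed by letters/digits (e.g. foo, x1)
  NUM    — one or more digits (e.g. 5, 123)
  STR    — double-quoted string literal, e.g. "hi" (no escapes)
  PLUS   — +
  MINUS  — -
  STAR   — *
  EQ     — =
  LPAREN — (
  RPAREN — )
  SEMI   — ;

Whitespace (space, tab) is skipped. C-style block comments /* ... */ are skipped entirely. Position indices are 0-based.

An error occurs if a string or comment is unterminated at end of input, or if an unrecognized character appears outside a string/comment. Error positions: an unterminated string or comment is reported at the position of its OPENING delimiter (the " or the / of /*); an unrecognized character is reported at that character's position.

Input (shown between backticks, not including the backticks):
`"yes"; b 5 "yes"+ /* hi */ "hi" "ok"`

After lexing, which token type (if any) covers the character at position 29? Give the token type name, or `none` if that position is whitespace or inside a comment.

Answer: STR

Derivation:
pos=0: enter STRING mode
pos=0: emit STR "yes" (now at pos=5)
pos=5: emit SEMI ';'
pos=7: emit ID 'b' (now at pos=8)
pos=9: emit NUM '5' (now at pos=10)
pos=11: enter STRING mode
pos=11: emit STR "yes" (now at pos=16)
pos=16: emit PLUS '+'
pos=18: enter COMMENT mode (saw '/*')
exit COMMENT mode (now at pos=26)
pos=27: enter STRING mode
pos=27: emit STR "hi" (now at pos=31)
pos=32: enter STRING mode
pos=32: emit STR "ok" (now at pos=36)
DONE. 8 tokens: [STR, SEMI, ID, NUM, STR, PLUS, STR, STR]
Position 29: char is 'i' -> STR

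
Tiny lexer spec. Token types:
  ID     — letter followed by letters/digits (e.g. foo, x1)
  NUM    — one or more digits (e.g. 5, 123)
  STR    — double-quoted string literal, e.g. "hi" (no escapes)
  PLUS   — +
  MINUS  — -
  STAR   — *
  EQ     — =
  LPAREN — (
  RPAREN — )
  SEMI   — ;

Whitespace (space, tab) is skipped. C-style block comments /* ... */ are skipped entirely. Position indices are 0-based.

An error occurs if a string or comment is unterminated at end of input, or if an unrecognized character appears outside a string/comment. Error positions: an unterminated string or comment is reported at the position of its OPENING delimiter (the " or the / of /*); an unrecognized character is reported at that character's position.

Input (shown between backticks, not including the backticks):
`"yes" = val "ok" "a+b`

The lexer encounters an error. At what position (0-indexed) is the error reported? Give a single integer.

Answer: 17

Derivation:
pos=0: enter STRING mode
pos=0: emit STR "yes" (now at pos=5)
pos=6: emit EQ '='
pos=8: emit ID 'val' (now at pos=11)
pos=12: enter STRING mode
pos=12: emit STR "ok" (now at pos=16)
pos=17: enter STRING mode
pos=17: ERROR — unterminated string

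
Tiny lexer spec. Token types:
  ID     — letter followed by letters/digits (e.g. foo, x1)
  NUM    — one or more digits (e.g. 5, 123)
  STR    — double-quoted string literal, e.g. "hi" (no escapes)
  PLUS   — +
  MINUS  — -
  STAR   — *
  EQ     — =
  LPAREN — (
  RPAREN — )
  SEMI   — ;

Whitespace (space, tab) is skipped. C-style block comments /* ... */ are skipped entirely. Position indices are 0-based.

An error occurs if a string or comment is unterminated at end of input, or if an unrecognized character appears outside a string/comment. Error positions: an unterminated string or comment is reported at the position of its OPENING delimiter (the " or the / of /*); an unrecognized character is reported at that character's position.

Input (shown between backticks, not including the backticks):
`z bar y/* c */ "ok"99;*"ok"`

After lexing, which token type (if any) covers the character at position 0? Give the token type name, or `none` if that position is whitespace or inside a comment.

pos=0: emit ID 'z' (now at pos=1)
pos=2: emit ID 'bar' (now at pos=5)
pos=6: emit ID 'y' (now at pos=7)
pos=7: enter COMMENT mode (saw '/*')
exit COMMENT mode (now at pos=14)
pos=15: enter STRING mode
pos=15: emit STR "ok" (now at pos=19)
pos=19: emit NUM '99' (now at pos=21)
pos=21: emit SEMI ';'
pos=22: emit STAR '*'
pos=23: enter STRING mode
pos=23: emit STR "ok" (now at pos=27)
DONE. 8 tokens: [ID, ID, ID, STR, NUM, SEMI, STAR, STR]
Position 0: char is 'z' -> ID

Answer: ID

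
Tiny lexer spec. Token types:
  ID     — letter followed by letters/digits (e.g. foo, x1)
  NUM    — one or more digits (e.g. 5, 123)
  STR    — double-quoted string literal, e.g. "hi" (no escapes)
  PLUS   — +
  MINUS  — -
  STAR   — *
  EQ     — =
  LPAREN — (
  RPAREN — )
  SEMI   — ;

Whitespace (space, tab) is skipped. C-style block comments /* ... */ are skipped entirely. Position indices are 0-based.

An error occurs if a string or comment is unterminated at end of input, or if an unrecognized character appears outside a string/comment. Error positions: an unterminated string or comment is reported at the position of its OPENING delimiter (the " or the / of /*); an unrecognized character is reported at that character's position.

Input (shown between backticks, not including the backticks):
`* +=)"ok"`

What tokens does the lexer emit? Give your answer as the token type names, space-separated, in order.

pos=0: emit STAR '*'
pos=2: emit PLUS '+'
pos=3: emit EQ '='
pos=4: emit RPAREN ')'
pos=5: enter STRING mode
pos=5: emit STR "ok" (now at pos=9)
DONE. 5 tokens: [STAR, PLUS, EQ, RPAREN, STR]

Answer: STAR PLUS EQ RPAREN STR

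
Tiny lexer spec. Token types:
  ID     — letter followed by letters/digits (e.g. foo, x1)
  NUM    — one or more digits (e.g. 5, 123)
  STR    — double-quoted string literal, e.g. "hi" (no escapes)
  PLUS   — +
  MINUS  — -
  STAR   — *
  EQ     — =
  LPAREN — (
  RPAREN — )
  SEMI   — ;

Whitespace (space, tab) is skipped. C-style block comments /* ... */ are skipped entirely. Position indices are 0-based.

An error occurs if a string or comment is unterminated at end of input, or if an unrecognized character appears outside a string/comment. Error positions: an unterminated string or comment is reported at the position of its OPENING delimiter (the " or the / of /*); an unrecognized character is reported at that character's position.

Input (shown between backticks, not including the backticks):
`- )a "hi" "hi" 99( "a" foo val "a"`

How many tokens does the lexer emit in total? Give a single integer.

pos=0: emit MINUS '-'
pos=2: emit RPAREN ')'
pos=3: emit ID 'a' (now at pos=4)
pos=5: enter STRING mode
pos=5: emit STR "hi" (now at pos=9)
pos=10: enter STRING mode
pos=10: emit STR "hi" (now at pos=14)
pos=15: emit NUM '99' (now at pos=17)
pos=17: emit LPAREN '('
pos=19: enter STRING mode
pos=19: emit STR "a" (now at pos=22)
pos=23: emit ID 'foo' (now at pos=26)
pos=27: emit ID 'val' (now at pos=30)
pos=31: enter STRING mode
pos=31: emit STR "a" (now at pos=34)
DONE. 11 tokens: [MINUS, RPAREN, ID, STR, STR, NUM, LPAREN, STR, ID, ID, STR]

Answer: 11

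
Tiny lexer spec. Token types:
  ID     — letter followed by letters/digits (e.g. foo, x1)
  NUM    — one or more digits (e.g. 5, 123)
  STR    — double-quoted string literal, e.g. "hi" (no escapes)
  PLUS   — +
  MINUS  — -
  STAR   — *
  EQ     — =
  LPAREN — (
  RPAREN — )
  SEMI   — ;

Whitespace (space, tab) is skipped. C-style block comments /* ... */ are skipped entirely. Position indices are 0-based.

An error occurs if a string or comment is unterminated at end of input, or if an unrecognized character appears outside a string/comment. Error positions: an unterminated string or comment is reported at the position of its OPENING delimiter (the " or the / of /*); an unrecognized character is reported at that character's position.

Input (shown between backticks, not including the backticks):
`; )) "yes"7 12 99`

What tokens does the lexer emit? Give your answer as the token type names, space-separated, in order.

Answer: SEMI RPAREN RPAREN STR NUM NUM NUM

Derivation:
pos=0: emit SEMI ';'
pos=2: emit RPAREN ')'
pos=3: emit RPAREN ')'
pos=5: enter STRING mode
pos=5: emit STR "yes" (now at pos=10)
pos=10: emit NUM '7' (now at pos=11)
pos=12: emit NUM '12' (now at pos=14)
pos=15: emit NUM '99' (now at pos=17)
DONE. 7 tokens: [SEMI, RPAREN, RPAREN, STR, NUM, NUM, NUM]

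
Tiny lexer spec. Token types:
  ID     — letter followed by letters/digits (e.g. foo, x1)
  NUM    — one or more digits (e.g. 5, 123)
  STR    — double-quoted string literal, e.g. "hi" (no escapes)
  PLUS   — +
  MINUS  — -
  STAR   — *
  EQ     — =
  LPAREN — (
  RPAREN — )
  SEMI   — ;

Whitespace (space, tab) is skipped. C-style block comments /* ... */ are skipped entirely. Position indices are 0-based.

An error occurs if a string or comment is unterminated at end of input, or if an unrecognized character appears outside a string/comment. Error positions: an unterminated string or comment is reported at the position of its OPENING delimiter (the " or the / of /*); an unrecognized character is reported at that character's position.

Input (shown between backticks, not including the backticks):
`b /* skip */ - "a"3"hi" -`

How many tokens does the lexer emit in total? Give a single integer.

Answer: 6

Derivation:
pos=0: emit ID 'b' (now at pos=1)
pos=2: enter COMMENT mode (saw '/*')
exit COMMENT mode (now at pos=12)
pos=13: emit MINUS '-'
pos=15: enter STRING mode
pos=15: emit STR "a" (now at pos=18)
pos=18: emit NUM '3' (now at pos=19)
pos=19: enter STRING mode
pos=19: emit STR "hi" (now at pos=23)
pos=24: emit MINUS '-'
DONE. 6 tokens: [ID, MINUS, STR, NUM, STR, MINUS]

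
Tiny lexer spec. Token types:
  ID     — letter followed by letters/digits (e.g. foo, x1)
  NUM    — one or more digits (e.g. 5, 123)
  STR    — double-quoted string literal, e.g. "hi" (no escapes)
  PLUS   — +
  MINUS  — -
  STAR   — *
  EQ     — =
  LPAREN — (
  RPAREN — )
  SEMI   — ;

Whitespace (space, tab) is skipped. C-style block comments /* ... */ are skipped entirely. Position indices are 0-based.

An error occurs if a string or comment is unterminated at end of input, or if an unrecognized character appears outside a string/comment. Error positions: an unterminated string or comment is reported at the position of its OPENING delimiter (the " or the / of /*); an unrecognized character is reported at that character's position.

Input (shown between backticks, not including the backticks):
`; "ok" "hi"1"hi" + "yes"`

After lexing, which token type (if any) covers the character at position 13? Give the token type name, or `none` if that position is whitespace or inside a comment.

pos=0: emit SEMI ';'
pos=2: enter STRING mode
pos=2: emit STR "ok" (now at pos=6)
pos=7: enter STRING mode
pos=7: emit STR "hi" (now at pos=11)
pos=11: emit NUM '1' (now at pos=12)
pos=12: enter STRING mode
pos=12: emit STR "hi" (now at pos=16)
pos=17: emit PLUS '+'
pos=19: enter STRING mode
pos=19: emit STR "yes" (now at pos=24)
DONE. 7 tokens: [SEMI, STR, STR, NUM, STR, PLUS, STR]
Position 13: char is 'h' -> STR

Answer: STR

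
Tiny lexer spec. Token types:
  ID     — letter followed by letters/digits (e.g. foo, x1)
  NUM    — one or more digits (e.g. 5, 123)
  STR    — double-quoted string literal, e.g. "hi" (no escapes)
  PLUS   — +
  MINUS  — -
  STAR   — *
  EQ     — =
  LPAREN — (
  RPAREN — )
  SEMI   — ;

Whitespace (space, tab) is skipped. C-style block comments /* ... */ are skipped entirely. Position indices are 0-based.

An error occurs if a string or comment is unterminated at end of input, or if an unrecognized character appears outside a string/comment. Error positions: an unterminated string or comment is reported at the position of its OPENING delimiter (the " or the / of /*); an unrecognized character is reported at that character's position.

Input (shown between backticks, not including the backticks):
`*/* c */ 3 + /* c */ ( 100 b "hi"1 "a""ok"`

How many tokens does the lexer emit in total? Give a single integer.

pos=0: emit STAR '*'
pos=1: enter COMMENT mode (saw '/*')
exit COMMENT mode (now at pos=8)
pos=9: emit NUM '3' (now at pos=10)
pos=11: emit PLUS '+'
pos=13: enter COMMENT mode (saw '/*')
exit COMMENT mode (now at pos=20)
pos=21: emit LPAREN '('
pos=23: emit NUM '100' (now at pos=26)
pos=27: emit ID 'b' (now at pos=28)
pos=29: enter STRING mode
pos=29: emit STR "hi" (now at pos=33)
pos=33: emit NUM '1' (now at pos=34)
pos=35: enter STRING mode
pos=35: emit STR "a" (now at pos=38)
pos=38: enter STRING mode
pos=38: emit STR "ok" (now at pos=42)
DONE. 10 tokens: [STAR, NUM, PLUS, LPAREN, NUM, ID, STR, NUM, STR, STR]

Answer: 10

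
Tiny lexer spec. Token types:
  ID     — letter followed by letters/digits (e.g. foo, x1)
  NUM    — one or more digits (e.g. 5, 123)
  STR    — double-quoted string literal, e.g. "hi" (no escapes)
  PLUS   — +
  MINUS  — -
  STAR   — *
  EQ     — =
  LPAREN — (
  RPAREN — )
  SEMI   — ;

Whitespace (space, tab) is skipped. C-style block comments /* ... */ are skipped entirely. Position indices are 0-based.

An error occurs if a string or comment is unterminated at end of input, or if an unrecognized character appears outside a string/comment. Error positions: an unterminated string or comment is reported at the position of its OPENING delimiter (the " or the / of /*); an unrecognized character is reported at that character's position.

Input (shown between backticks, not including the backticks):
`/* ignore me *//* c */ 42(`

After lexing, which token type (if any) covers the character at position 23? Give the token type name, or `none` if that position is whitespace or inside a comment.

Answer: NUM

Derivation:
pos=0: enter COMMENT mode (saw '/*')
exit COMMENT mode (now at pos=15)
pos=15: enter COMMENT mode (saw '/*')
exit COMMENT mode (now at pos=22)
pos=23: emit NUM '42' (now at pos=25)
pos=25: emit LPAREN '('
DONE. 2 tokens: [NUM, LPAREN]
Position 23: char is '4' -> NUM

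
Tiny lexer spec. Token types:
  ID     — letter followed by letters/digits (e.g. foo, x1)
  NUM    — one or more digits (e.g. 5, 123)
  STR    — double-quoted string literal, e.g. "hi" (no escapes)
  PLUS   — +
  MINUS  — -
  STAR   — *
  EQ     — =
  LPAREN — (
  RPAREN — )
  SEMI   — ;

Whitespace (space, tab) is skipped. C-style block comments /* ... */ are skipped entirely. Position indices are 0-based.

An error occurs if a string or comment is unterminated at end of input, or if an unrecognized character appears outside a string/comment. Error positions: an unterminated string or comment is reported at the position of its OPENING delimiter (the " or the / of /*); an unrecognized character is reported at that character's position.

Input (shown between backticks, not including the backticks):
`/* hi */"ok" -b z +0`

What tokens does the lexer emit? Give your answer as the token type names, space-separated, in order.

Answer: STR MINUS ID ID PLUS NUM

Derivation:
pos=0: enter COMMENT mode (saw '/*')
exit COMMENT mode (now at pos=8)
pos=8: enter STRING mode
pos=8: emit STR "ok" (now at pos=12)
pos=13: emit MINUS '-'
pos=14: emit ID 'b' (now at pos=15)
pos=16: emit ID 'z' (now at pos=17)
pos=18: emit PLUS '+'
pos=19: emit NUM '0' (now at pos=20)
DONE. 6 tokens: [STR, MINUS, ID, ID, PLUS, NUM]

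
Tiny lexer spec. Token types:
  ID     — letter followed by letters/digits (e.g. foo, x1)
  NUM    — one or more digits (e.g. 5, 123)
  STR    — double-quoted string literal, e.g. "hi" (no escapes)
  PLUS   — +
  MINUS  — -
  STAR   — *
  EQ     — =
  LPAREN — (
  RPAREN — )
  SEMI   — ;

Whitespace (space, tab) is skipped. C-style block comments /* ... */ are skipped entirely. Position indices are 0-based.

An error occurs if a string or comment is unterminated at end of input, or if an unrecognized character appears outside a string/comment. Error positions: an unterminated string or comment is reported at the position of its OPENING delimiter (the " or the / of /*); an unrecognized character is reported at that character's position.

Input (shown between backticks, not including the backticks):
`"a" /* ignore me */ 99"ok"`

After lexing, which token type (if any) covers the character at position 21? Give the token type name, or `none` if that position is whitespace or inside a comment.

Answer: NUM

Derivation:
pos=0: enter STRING mode
pos=0: emit STR "a" (now at pos=3)
pos=4: enter COMMENT mode (saw '/*')
exit COMMENT mode (now at pos=19)
pos=20: emit NUM '99' (now at pos=22)
pos=22: enter STRING mode
pos=22: emit STR "ok" (now at pos=26)
DONE. 3 tokens: [STR, NUM, STR]
Position 21: char is '9' -> NUM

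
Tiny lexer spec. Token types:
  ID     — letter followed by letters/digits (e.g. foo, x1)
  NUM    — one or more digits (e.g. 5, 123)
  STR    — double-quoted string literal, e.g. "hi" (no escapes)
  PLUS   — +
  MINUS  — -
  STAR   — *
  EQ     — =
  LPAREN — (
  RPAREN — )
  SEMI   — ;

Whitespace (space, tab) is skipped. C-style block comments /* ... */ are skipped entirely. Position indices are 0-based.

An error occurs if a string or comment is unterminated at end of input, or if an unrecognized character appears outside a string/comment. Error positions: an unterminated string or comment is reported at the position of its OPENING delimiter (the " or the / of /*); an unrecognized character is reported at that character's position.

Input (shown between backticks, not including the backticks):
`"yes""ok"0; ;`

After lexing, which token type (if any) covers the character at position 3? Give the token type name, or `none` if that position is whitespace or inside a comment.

Answer: STR

Derivation:
pos=0: enter STRING mode
pos=0: emit STR "yes" (now at pos=5)
pos=5: enter STRING mode
pos=5: emit STR "ok" (now at pos=9)
pos=9: emit NUM '0' (now at pos=10)
pos=10: emit SEMI ';'
pos=12: emit SEMI ';'
DONE. 5 tokens: [STR, STR, NUM, SEMI, SEMI]
Position 3: char is 's' -> STR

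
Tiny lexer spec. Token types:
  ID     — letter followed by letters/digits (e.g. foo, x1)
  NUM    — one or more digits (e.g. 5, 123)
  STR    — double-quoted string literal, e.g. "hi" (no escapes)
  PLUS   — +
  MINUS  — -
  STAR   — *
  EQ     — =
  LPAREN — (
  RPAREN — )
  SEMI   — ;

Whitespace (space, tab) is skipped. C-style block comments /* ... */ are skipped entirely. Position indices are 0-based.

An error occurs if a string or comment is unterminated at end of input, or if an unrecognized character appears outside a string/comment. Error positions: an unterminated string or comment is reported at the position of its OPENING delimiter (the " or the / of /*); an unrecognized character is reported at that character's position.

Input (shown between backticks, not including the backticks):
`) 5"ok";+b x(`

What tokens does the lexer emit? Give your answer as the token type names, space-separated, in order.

Answer: RPAREN NUM STR SEMI PLUS ID ID LPAREN

Derivation:
pos=0: emit RPAREN ')'
pos=2: emit NUM '5' (now at pos=3)
pos=3: enter STRING mode
pos=3: emit STR "ok" (now at pos=7)
pos=7: emit SEMI ';'
pos=8: emit PLUS '+'
pos=9: emit ID 'b' (now at pos=10)
pos=11: emit ID 'x' (now at pos=12)
pos=12: emit LPAREN '('
DONE. 8 tokens: [RPAREN, NUM, STR, SEMI, PLUS, ID, ID, LPAREN]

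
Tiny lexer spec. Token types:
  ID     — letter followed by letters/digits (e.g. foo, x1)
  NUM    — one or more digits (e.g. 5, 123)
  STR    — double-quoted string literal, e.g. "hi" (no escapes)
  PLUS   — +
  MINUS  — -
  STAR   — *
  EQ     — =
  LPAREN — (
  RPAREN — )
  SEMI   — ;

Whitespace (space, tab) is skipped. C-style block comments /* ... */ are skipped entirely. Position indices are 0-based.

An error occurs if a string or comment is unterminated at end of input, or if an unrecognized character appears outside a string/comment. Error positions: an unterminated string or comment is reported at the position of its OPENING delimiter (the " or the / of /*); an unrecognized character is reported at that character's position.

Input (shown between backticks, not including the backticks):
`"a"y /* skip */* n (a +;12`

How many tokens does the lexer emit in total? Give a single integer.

pos=0: enter STRING mode
pos=0: emit STR "a" (now at pos=3)
pos=3: emit ID 'y' (now at pos=4)
pos=5: enter COMMENT mode (saw '/*')
exit COMMENT mode (now at pos=15)
pos=15: emit STAR '*'
pos=17: emit ID 'n' (now at pos=18)
pos=19: emit LPAREN '('
pos=20: emit ID 'a' (now at pos=21)
pos=22: emit PLUS '+'
pos=23: emit SEMI ';'
pos=24: emit NUM '12' (now at pos=26)
DONE. 9 tokens: [STR, ID, STAR, ID, LPAREN, ID, PLUS, SEMI, NUM]

Answer: 9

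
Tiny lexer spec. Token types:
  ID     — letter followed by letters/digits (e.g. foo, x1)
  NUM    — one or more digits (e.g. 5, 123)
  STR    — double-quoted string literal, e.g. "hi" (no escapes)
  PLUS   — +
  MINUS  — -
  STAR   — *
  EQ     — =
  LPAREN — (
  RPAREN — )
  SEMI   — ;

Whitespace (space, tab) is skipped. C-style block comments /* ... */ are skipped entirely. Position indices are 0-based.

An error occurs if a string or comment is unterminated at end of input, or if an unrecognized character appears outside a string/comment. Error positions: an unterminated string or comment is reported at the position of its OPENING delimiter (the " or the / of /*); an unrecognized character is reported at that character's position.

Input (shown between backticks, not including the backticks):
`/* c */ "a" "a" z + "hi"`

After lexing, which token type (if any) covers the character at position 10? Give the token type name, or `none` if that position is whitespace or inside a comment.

pos=0: enter COMMENT mode (saw '/*')
exit COMMENT mode (now at pos=7)
pos=8: enter STRING mode
pos=8: emit STR "a" (now at pos=11)
pos=12: enter STRING mode
pos=12: emit STR "a" (now at pos=15)
pos=16: emit ID 'z' (now at pos=17)
pos=18: emit PLUS '+'
pos=20: enter STRING mode
pos=20: emit STR "hi" (now at pos=24)
DONE. 5 tokens: [STR, STR, ID, PLUS, STR]
Position 10: char is '"' -> STR

Answer: STR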